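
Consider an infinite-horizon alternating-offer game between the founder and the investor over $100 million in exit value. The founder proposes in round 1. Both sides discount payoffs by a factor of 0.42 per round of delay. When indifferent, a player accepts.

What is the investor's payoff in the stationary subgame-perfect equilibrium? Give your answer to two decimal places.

In a stationary SPE each proposer offers the other exactly their discounted continuation value.
If the founder keeps x when proposing and the investor keeps y when proposing, then x = 100 − 0.42y and y = 100 − 0.42x.
Solving: x = 100(1 − 0.42) / (1 − 0.42·0.42) = 58 / 0.8236 ≈ 70.4225.
The investor gets 100 − 70.4225 ≈ 29.5775.

29.58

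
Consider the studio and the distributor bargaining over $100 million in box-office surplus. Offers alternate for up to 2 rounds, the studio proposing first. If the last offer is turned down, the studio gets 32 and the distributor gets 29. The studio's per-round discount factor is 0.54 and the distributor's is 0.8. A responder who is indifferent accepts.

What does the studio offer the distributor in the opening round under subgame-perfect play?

54.4

By backward induction:
Round 2 (the distributor proposes): the studio gets 32 if talks fail, so the distributor offers 32 and keeps 68.
Round 1 (the studio proposes): the distributor can get 68 next round, worth 0.8 × 68 = 54.4 now; the studio offers that and keeps 45.6.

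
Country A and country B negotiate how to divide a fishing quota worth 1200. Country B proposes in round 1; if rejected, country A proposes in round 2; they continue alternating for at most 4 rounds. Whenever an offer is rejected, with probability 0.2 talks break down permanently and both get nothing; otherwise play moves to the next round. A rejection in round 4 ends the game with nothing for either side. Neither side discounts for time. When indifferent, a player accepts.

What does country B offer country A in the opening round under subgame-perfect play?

Round 4 (country A proposes): country B will accept anything ≥ 0, so country A offers 0 and keeps 1200.
Round 3 (country B proposes): rejecting gives country A an expected 0.8 × 1200 = 960, so country B offers 960, keeping 240.
Round 2 (country A proposes): rejecting gives country B an expected 0.8 × 240 = 192; country A offers that and keeps 1008.
Round 1 (country B proposes): rejecting gives country A an expected 0.8 × 1008 = 806.4. Country B offers 806.4 and keeps 1200 − 806.4 = 393.6.

806.4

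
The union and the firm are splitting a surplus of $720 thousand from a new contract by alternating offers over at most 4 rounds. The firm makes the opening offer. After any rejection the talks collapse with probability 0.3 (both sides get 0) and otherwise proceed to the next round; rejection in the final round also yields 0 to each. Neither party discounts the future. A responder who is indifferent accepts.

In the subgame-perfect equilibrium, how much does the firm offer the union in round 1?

Round 4 (the union proposes): the firm will accept anything ≥ 0, so the union offers 0 and keeps 720.
Round 3 (the firm proposes): rejecting gives the union an expected 0.7 × 720 = 504. The firm offers 504 and keeps 720 − 504 = 216.
Round 2 (the union proposes): rejecting gives the firm an expected 0.7 × 216 = 151.2. The union offers 151.2 and keeps 720 − 151.2 = 568.8.
Round 1 (the firm proposes): rejecting gives the union an expected 0.7 × 568.8 = 398.16; the firm offers that and keeps 321.84.

398.16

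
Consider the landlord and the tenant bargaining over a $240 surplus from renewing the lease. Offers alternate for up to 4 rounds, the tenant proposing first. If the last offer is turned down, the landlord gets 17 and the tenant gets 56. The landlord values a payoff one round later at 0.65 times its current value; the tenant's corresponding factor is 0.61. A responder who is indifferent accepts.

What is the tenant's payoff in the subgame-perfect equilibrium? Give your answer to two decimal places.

Round 4 (the landlord proposes): the tenant gets 56 if talks fail, so the landlord offers 56 and keeps 184.
Round 3 (the tenant proposes): the landlord can get 184 next round, worth 0.65 × 184 = 119.6 now, so the tenant offers 119.6, keeping 120.4.
Round 2 (the landlord proposes): the tenant can get 120.4 next round, worth 0.61 × 120.4 = 73.444 now. The landlord offers 73.444 and keeps 240 − 73.444 = 166.556.
Round 1 (the tenant proposes): the landlord can get 166.556 next round, worth 0.65 × 166.556 = 108.2614 now. The tenant offers 108.2614 and keeps 240 − 108.2614 = 131.7386.

131.74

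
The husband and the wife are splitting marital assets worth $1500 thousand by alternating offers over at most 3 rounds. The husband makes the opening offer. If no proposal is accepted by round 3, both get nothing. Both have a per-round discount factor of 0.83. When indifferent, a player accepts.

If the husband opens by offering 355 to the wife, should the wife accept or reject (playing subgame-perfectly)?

Work out the wife's continuation value if the offer is rejected.
Round 3 (the husband proposes): the wife will accept anything ≥ 0, so the husband offers 0 and keeps 1500.
Round 2 (the wife proposes): the husband can get 1500 next round, worth 0.83 × 1500 = 1245 now; the wife offers that and keeps 255.
So by rejecting in round 1, the wife gets 255 next round, worth 0.83 × 255 = 211.65 now.
Offer 355 ≥ 211.65, so the wife accepts.

Accept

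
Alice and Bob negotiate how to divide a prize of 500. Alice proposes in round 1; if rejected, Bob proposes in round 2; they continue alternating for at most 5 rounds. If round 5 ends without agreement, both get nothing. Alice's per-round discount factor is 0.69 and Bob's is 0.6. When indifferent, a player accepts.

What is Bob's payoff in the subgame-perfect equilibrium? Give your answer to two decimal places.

Round 5 (Alice proposes): Bob will accept anything ≥ 0, so Alice offers 0 and keeps 500.
Round 4 (Bob proposes): Alice can get 500 next round, worth 0.69 × 500 = 345 now; Bob offers that and keeps 155.
Round 3 (Alice proposes): Bob can get 155 next round, worth 0.6 × 155 = 93 now; Alice offers that and keeps 407.
Round 2 (Bob proposes): Alice can get 407 next round, worth 0.69 × 407 = 280.83 now; Bob offers that and keeps 219.17.
Round 1 (Alice proposes): Bob can get 219.17 next round, worth 0.6 × 219.17 = 131.502 now, so Alice offers 131.502, keeping 368.498.

131.50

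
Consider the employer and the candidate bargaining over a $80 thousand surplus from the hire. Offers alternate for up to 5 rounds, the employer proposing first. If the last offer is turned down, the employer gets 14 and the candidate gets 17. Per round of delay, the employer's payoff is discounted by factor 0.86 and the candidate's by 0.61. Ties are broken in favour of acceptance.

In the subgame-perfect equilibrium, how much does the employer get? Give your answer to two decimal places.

64.91

Work backward from the last round.
Round 5 (the employer proposes): the candidate gets 17 if talks fail, so the employer offers 17 and keeps 63.
Round 4 (the candidate proposes): the employer can get 63 next round, worth 0.86 × 63 = 54.18 now. The candidate offers 54.18 and keeps 80 − 54.18 = 25.82.
Round 3 (the employer proposes): the candidate can get 25.82 next round, worth 0.61 × 25.82 = 15.7502 now; the employer offers that and keeps 64.2498.
Round 2 (the candidate proposes): the employer can get 64.2498 next round, worth 0.86 × 64.2498 = 55.254828 now. The candidate offers 55.254828 and keeps 80 − 55.254828 = 24.745172.
Round 1 (the employer proposes): the candidate can get 24.745172 next round, worth 0.61 × 24.745172 = 15.09455492 now, so the employer offers 15.09455492, keeping 64.90544508.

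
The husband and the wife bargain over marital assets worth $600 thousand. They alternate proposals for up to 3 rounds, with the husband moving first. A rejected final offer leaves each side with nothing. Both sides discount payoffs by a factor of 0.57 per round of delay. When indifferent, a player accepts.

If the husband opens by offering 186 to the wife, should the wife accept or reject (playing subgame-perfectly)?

Accept

Work out the wife's continuation value if the offer is rejected.
Round 3 (the husband proposes): the wife will accept anything ≥ 0, so the husband offers 0 and keeps 600.
Round 2 (the wife proposes): the husband can get 600 next round, worth 0.57 × 600 = 342 now. The wife offers 342 and keeps 600 − 342 = 258.
So by rejecting in round 1, the wife gets 258 next round, worth 0.57 × 258 = 147.06 now.
Offer 186 ≥ 147.06, so the wife accepts.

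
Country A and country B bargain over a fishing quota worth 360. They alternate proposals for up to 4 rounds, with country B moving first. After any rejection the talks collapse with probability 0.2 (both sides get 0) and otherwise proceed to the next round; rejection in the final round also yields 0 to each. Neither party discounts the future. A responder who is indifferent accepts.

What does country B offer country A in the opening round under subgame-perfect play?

Round 4 (country A proposes): rejection yields 0 for country B; country A offers 0 and keeps 360.
Round 3 (country B proposes): rejecting gives country A an expected 0.8 × 360 = 288; country B offers that and keeps 72.
Round 2 (country A proposes): rejecting gives country B an expected 0.8 × 72 = 57.6, so country A offers 57.6, keeping 302.4.
Round 1 (country B proposes): rejecting gives country A an expected 0.8 × 302.4 = 241.92; country B offers that and keeps 118.08.

241.92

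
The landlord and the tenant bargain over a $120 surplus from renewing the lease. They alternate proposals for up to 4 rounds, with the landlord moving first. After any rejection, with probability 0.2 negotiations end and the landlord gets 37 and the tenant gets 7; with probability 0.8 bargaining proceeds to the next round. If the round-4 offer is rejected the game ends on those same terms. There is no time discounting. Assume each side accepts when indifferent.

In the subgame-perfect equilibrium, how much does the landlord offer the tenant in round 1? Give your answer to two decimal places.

58.07

By backward induction:
Round 4 (the tenant proposes): the landlord gets 37 if talks fail, so the tenant offers 37 and keeps 83.
Round 3 (the landlord proposes): rejecting gives the tenant an expected 0.8 × 83 + 0.2 × 7 = 67.8; the landlord offers that and keeps 52.2.
Round 2 (the tenant proposes): rejecting gives the landlord an expected 0.8 × 52.2 + 0.2 × 37 = 49.16. The tenant offers 49.16 and keeps 120 − 49.16 = 70.84.
Round 1 (the landlord proposes): rejecting gives the tenant an expected 0.8 × 70.84 + 0.2 × 7 = 58.072; the landlord offers that and keeps 61.928.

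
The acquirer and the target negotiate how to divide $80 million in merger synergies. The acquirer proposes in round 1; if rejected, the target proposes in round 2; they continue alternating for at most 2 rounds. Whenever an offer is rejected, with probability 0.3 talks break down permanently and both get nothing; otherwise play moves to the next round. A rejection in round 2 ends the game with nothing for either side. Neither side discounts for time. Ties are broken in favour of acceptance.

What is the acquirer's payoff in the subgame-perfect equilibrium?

Round 2 (the target proposes): the acquirer will accept anything ≥ 0, so the target offers 0 and keeps 80.
Round 1 (the acquirer proposes): rejecting gives the target an expected 0.7 × 80 = 56; the acquirer offers that and keeps 24.

24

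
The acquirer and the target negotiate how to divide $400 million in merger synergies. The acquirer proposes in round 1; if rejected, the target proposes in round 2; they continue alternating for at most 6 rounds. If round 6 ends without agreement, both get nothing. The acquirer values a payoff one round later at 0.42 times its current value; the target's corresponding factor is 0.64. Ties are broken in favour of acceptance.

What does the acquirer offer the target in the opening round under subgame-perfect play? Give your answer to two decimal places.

Round 6 (the target proposes): rejection yields 0 for the acquirer; the target offers 0 and keeps 400.
Round 5 (the acquirer proposes): the target can get 400 next round, worth 0.64 × 400 = 256 now. The acquirer offers 256 and keeps 400 − 256 = 144.
Round 4 (the target proposes): the acquirer can get 144 next round, worth 0.42 × 144 = 60.48 now. The target offers 60.48 and keeps 400 − 60.48 = 339.52.
Round 3 (the acquirer proposes): the target can get 339.52 next round, worth 0.64 × 339.52 = 217.2928 now, so the acquirer offers 217.2928, keeping 182.7072.
Round 2 (the target proposes): the acquirer can get 182.7072 next round, worth 0.42 × 182.7072 = 76.737024 now. The target offers 76.737024 and keeps 400 − 76.737024 = 323.262976.
Round 1 (the acquirer proposes): the target can get 323.262976 next round, worth 0.64 × 323.262976 = 206.88830464 now; the acquirer offers that and keeps 193.11169536.

206.89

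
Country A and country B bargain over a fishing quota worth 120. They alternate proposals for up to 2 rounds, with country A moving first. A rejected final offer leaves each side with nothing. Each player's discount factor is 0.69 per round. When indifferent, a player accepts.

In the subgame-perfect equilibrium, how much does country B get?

Work backward from the last round.
Round 2 (country B proposes): country A will accept anything ≥ 0, so country B offers 0 and keeps 120.
Round 1 (country A proposes): country B can get 120 next round, worth 0.69 × 120 = 82.8 now, so country A offers 82.8, keeping 37.2.

82.8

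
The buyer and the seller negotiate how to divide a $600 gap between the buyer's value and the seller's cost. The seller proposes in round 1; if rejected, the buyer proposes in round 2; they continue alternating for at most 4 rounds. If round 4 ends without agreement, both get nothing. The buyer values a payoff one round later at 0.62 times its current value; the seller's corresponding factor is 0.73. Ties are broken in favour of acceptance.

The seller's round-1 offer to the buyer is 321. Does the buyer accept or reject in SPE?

Work out the buyer's continuation value if the offer is rejected.
Round 4 (the buyer proposes): the seller will accept anything ≥ 0, so the buyer offers 0 and keeps 600.
Round 3 (the seller proposes): the buyer can get 600 next round, worth 0.62 × 600 = 372 now, so the seller offers 372, keeping 228.
Round 2 (the buyer proposes): the seller can get 228 next round, worth 0.73 × 228 = 166.44 now. The buyer offers 166.44 and keeps 600 − 166.44 = 433.56.
So by rejecting in round 1, the buyer gets 433.56 next round, worth 0.62 × 433.56 = 268.8072 now.
Offer 321 ≥ 268.8072, so the buyer accepts.

Accept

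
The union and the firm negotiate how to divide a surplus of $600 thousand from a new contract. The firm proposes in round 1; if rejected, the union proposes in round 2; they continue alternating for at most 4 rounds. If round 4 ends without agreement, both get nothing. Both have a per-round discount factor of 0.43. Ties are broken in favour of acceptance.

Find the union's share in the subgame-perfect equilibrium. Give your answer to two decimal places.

194.76

Round 4 (the union proposes): the firm will accept anything ≥ 0, so the union offers 0 and keeps 600.
Round 3 (the firm proposes): the union can get 600 next round, worth 0.43 × 600 = 258 now. The firm offers 258 and keeps 600 − 258 = 342.
Round 2 (the union proposes): the firm can get 342 next round, worth 0.43 × 342 = 147.06 now. The union offers 147.06 and keeps 600 − 147.06 = 452.94.
Round 1 (the firm proposes): the union can get 452.94 next round, worth 0.43 × 452.94 = 194.7642 now; the firm offers that and keeps 405.2358.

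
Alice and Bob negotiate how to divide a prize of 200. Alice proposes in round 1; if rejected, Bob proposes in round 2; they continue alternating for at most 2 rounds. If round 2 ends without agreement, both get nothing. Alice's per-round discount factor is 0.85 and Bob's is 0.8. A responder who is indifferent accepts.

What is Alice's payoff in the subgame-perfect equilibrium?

40

Round 2 (Bob proposes): Alice will accept anything ≥ 0, so Bob offers 0 and keeps 200.
Round 1 (Alice proposes): Bob can get 200 next round, worth 0.8 × 200 = 160 now; Alice offers that and keeps 40.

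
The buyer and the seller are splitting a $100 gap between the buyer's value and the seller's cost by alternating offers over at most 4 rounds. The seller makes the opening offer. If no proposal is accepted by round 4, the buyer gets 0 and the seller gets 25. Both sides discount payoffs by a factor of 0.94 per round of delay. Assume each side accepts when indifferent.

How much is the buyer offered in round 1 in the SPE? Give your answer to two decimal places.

67.93

Round 4 (the buyer proposes): the seller gets 25 if talks fail, so the buyer offers 25 and keeps 75.
Round 3 (the seller proposes): the buyer can get 75 next round, worth 0.94 × 75 = 70.5 now, so the seller offers 70.5, keeping 29.5.
Round 2 (the buyer proposes): the seller can get 29.5 next round, worth 0.94 × 29.5 = 27.73 now, so the buyer offers 27.73, keeping 72.27.
Round 1 (the seller proposes): the buyer can get 72.27 next round, worth 0.94 × 72.27 = 67.9338 now, so the seller offers 67.9338, keeping 32.0662.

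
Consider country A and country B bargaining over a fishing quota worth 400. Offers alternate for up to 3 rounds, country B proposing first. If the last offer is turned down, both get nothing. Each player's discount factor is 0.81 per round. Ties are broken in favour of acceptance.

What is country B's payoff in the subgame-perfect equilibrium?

Round 3 (country B proposes): country A will accept anything ≥ 0, so country B offers 0 and keeps 400.
Round 2 (country A proposes): country B can get 400 next round, worth 0.81 × 400 = 324 now; country A offers that and keeps 76.
Round 1 (country B proposes): country A can get 76 next round, worth 0.81 × 76 = 61.56 now; country B offers that and keeps 338.44.

338.44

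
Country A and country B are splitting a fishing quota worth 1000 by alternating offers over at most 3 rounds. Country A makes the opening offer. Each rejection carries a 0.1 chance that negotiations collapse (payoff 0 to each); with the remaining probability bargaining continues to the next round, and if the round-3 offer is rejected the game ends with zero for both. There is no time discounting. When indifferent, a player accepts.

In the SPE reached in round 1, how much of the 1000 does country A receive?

910

Round 3 (country A proposes): country B will accept anything ≥ 0, so country A offers 0 and keeps 1000.
Round 2 (country B proposes): rejecting gives country A an expected 0.9 × 1000 = 900, so country B offers 900, keeping 100.
Round 1 (country A proposes): rejecting gives country B an expected 0.9 × 100 = 90, so country A offers 90, keeping 910.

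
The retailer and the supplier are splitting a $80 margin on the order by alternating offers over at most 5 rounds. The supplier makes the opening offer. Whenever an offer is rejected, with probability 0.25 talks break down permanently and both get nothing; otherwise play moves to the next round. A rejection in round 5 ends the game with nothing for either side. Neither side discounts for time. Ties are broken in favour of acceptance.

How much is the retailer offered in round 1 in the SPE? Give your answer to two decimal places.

By backward induction:
Round 5 (the supplier proposes): the retailer will accept anything ≥ 0, so the supplier offers 0 and keeps 80.
Round 4 (the retailer proposes): rejecting gives the supplier an expected 0.75 × 80 = 60. The retailer offers 60 and keeps 80 − 60 = 20.
Round 3 (the supplier proposes): rejecting gives the retailer an expected 0.75 × 20 = 15. The supplier offers 15 and keeps 80 − 15 = 65.
Round 2 (the retailer proposes): rejecting gives the supplier an expected 0.75 × 65 = 48.75, so the retailer offers 48.75, keeping 31.25.
Round 1 (the supplier proposes): rejecting gives the retailer an expected 0.75 × 31.25 = 23.4375; the supplier offers that and keeps 56.5625.

23.44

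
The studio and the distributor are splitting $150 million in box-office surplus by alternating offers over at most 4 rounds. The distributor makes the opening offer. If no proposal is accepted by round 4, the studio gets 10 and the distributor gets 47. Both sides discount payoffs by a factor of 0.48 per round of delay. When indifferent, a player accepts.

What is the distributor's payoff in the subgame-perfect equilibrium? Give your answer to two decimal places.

Work backward from the last round.
Round 4 (the studio proposes): the distributor gets 47 if talks fail, so the studio offers 47 and keeps 103.
Round 3 (the distributor proposes): the studio can get 103 next round, worth 0.48 × 103 = 49.44 now; the distributor offers that and keeps 100.56.
Round 2 (the studio proposes): the distributor can get 100.56 next round, worth 0.48 × 100.56 = 48.2688 now; the studio offers that and keeps 101.7312.
Round 1 (the distributor proposes): the studio can get 101.7312 next round, worth 0.48 × 101.7312 = 48.830976 now. The distributor offers 48.830976 and keeps 150 − 48.830976 = 101.169024.

101.17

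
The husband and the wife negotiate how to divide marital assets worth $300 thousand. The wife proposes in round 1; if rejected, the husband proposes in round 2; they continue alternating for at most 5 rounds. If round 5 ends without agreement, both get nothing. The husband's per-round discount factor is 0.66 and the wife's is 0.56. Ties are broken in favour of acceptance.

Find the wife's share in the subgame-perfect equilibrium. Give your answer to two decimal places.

By backward induction:
Round 5 (the wife proposes): rejection yields 0 for the husband; the wife offers 0 and keeps 300.
Round 4 (the husband proposes): the wife can get 300 next round, worth 0.56 × 300 = 168 now, so the husband offers 168, keeping 132.
Round 3 (the wife proposes): the husband can get 132 next round, worth 0.66 × 132 = 87.12 now. The wife offers 87.12 and keeps 300 − 87.12 = 212.88.
Round 2 (the husband proposes): the wife can get 212.88 next round, worth 0.56 × 212.88 = 119.2128 now; the husband offers that and keeps 180.7872.
Round 1 (the wife proposes): the husband can get 180.7872 next round, worth 0.66 × 180.7872 = 119.319552 now; the wife offers that and keeps 180.680448.

180.68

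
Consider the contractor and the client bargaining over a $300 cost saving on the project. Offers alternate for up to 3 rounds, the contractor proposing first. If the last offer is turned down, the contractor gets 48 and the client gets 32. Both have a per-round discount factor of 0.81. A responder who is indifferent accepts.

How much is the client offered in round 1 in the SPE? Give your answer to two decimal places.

67.17

By backward induction:
Round 3 (the contractor proposes): the client gets 32 if talks fail, so the contractor offers 32 and keeps 268.
Round 2 (the client proposes): the contractor can get 268 next round, worth 0.81 × 268 = 217.08 now, so the client offers 217.08, keeping 82.92.
Round 1 (the contractor proposes): the client can get 82.92 next round, worth 0.81 × 82.92 = 67.1652 now. The contractor offers 67.1652 and keeps 300 − 67.1652 = 232.8348.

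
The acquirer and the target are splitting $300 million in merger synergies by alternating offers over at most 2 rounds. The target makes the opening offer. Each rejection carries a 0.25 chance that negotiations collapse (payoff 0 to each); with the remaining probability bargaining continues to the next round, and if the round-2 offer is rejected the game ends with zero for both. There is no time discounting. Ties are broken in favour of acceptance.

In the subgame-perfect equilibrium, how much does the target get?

75

Round 2 (the acquirer proposes): rejection yields 0 for the target; the acquirer offers 0 and keeps 300.
Round 1 (the target proposes): rejecting gives the acquirer an expected 0.75 × 300 = 225; the target offers that and keeps 75.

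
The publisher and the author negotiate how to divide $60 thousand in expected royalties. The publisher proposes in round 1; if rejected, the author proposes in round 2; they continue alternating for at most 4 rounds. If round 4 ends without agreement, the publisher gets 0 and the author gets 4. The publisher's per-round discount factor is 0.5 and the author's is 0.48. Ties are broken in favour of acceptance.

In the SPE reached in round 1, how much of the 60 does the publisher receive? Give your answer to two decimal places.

By backward induction:
Round 4 (the author proposes): the publisher will accept anything ≥ 0, so the author offers 0 and keeps 60.
Round 3 (the publisher proposes): the author can get 60 next round, worth 0.48 × 60 = 28.8 now; the publisher offers that and keeps 31.2.
Round 2 (the author proposes): the publisher can get 31.2 next round, worth 0.5 × 31.2 = 15.6 now, so the author offers 15.6, keeping 44.4.
Round 1 (the publisher proposes): the author can get 44.4 next round, worth 0.48 × 44.4 = 21.312 now, so the publisher offers 21.312, keeping 38.688.

38.69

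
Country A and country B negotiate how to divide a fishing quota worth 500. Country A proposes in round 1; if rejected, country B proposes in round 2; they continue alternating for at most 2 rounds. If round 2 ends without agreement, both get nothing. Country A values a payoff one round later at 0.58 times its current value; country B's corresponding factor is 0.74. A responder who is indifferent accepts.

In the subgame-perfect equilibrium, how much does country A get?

Work backward from the last round.
Round 2 (country B proposes): rejection yields 0 for country A; country B offers 0 and keeps 500.
Round 1 (country A proposes): country B can get 500 next round, worth 0.74 × 500 = 370 now. Country A offers 370 and keeps 500 − 370 = 130.

130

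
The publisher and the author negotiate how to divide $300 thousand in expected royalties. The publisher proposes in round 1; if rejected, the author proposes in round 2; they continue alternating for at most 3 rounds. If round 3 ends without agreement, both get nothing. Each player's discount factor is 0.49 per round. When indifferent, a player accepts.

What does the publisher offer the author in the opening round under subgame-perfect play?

By backward induction:
Round 3 (the publisher proposes): rejection yields 0 for the author; the publisher offers 0 and keeps 300.
Round 2 (the author proposes): the publisher can get 300 next round, worth 0.49 × 300 = 147 now; the author offers that and keeps 153.
Round 1 (the publisher proposes): the author can get 153 next round, worth 0.49 × 153 = 74.97 now, so the publisher offers 74.97, keeping 225.03.

74.97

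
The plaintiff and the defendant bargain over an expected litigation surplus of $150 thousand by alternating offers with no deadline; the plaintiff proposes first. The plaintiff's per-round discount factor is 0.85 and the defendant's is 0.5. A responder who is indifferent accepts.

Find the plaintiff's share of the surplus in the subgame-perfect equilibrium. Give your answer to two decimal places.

130.43

In a stationary SPE each proposer offers the other exactly their discounted continuation value.
If the plaintiff keeps x when proposing and the defendant keeps y when proposing, then x = 150 − 0.5y and y = 150 − 0.85x.
Solving: x = 150(1 − 0.5) / (1 − 0.85·0.5) = 75 / 0.575 ≈ 130.4348.
The defendant gets 150 − 130.4348 ≈ 19.5652.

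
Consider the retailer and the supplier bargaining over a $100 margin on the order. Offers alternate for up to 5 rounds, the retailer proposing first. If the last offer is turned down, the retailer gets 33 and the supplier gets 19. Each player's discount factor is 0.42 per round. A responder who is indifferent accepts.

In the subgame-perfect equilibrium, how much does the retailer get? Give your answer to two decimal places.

70.75

Round 5 (the retailer proposes): the supplier gets 19 if talks fail, so the retailer offers 19 and keeps 81.
Round 4 (the supplier proposes): the retailer can get 81 next round, worth 0.42 × 81 = 34.02 now, so the supplier offers 34.02, keeping 65.98.
Round 3 (the retailer proposes): the supplier can get 65.98 next round, worth 0.42 × 65.98 = 27.7116 now; the retailer offers that and keeps 72.2884.
Round 2 (the supplier proposes): the retailer can get 72.2884 next round, worth 0.42 × 72.2884 = 30.361128 now; the supplier offers that and keeps 69.638872.
Round 1 (the retailer proposes): the supplier can get 69.638872 next round, worth 0.42 × 69.638872 = 29.24832624 now; the retailer offers that and keeps 70.75167376.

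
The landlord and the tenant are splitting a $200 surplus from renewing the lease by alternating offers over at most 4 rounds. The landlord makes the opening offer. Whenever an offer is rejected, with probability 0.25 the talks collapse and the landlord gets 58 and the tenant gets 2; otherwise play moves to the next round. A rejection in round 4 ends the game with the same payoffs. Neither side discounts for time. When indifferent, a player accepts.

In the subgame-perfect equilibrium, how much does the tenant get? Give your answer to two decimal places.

87.31

Round 4 (the tenant proposes): the landlord gets 58 if talks fail, so the tenant offers 58 and keeps 142.
Round 3 (the landlord proposes): rejecting gives the tenant an expected 0.75 × 142 + 0.25 × 2 = 107; the landlord offers that and keeps 93.
Round 2 (the tenant proposes): rejecting gives the landlord an expected 0.75 × 93 + 0.25 × 58 = 84.25. The tenant offers 84.25 and keeps 200 − 84.25 = 115.75.
Round 1 (the landlord proposes): rejecting gives the tenant an expected 0.75 × 115.75 + 0.25 × 2 = 87.3125. The landlord offers 87.3125 and keeps 200 − 87.3125 = 112.6875.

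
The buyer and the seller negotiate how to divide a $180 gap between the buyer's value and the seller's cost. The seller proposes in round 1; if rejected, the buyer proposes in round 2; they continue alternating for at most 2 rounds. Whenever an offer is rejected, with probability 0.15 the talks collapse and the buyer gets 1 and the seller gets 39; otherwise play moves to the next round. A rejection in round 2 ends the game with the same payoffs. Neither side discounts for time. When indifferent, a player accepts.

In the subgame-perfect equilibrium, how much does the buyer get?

Round 2 (the buyer proposes): the seller gets 39 if talks fail, so the buyer offers 39 and keeps 141.
Round 1 (the seller proposes): rejecting gives the buyer an expected 0.85 × 141 + 0.15 × 1 = 120, so the seller offers 120, keeping 60.

120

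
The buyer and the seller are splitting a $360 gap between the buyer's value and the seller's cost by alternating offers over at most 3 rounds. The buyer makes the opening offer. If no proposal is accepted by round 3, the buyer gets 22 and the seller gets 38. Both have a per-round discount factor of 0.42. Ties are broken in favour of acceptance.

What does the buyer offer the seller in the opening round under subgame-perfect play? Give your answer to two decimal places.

Round 3 (the buyer proposes): the seller gets 38 if talks fail, so the buyer offers 38 and keeps 322.
Round 2 (the seller proposes): the buyer can get 322 next round, worth 0.42 × 322 = 135.24 now. The seller offers 135.24 and keeps 360 − 135.24 = 224.76.
Round 1 (the buyer proposes): the seller can get 224.76 next round, worth 0.42 × 224.76 = 94.3992 now. The buyer offers 94.3992 and keeps 360 − 94.3992 = 265.6008.

94.40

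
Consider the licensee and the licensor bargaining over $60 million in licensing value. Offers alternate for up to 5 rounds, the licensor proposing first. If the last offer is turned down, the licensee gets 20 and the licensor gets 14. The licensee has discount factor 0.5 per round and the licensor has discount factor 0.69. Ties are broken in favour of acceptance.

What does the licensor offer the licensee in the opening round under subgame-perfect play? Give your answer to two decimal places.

14.89

Round 5 (the licensor proposes): the licensee gets 20 if talks fail, so the licensor offers 20 and keeps 40.
Round 4 (the licensee proposes): the licensor can get 40 next round, worth 0.69 × 40 = 27.6 now. The licensee offers 27.6 and keeps 60 − 27.6 = 32.4.
Round 3 (the licensor proposes): the licensee can get 32.4 next round, worth 0.5 × 32.4 = 16.2 now, so the licensor offers 16.2, keeping 43.8.
Round 2 (the licensee proposes): the licensor can get 43.8 next round, worth 0.69 × 43.8 = 30.222 now, so the licensee offers 30.222, keeping 29.778.
Round 1 (the licensor proposes): the licensee can get 29.778 next round, worth 0.5 × 29.778 = 14.889 now, so the licensor offers 14.889, keeping 45.111.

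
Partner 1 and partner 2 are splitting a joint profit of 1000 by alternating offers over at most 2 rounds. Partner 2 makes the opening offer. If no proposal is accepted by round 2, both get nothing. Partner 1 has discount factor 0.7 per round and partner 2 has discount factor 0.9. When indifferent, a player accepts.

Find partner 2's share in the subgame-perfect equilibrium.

Round 2 (partner 1 proposes): partner 2 will accept anything ≥ 0, so partner 1 offers 0 and keeps 1000.
Round 1 (partner 2 proposes): partner 1 can get 1000 next round, worth 0.7 × 1000 = 700 now, so partner 2 offers 700, keeping 300.

300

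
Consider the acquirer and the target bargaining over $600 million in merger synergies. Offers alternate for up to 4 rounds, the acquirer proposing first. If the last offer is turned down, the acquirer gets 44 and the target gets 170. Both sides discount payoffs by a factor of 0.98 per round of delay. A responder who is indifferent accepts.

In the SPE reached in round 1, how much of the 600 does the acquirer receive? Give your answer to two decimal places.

Round 4 (the target proposes): the acquirer gets 44 if talks fail, so the target offers 44 and keeps 556.
Round 3 (the acquirer proposes): the target can get 556 next round, worth 0.98 × 556 = 544.88 now. The acquirer offers 544.88 and keeps 600 − 544.88 = 55.12.
Round 2 (the target proposes): the acquirer can get 55.12 next round, worth 0.98 × 55.12 = 54.0176 now; the target offers that and keeps 545.9824.
Round 1 (the acquirer proposes): the target can get 545.9824 next round, worth 0.98 × 545.9824 = 535.062752 now; the acquirer offers that and keeps 64.937248.

64.94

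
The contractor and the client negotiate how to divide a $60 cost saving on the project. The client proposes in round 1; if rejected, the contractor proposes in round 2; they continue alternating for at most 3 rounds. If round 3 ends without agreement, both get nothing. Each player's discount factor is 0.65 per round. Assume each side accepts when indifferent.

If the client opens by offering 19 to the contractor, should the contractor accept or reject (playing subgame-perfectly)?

Round 3 (the client proposes): rejection yields 0 for the contractor; the client offers 0 and keeps 60.
Round 2 (the contractor proposes): the client can get 60 next round, worth 0.65 × 60 = 39 now. The contractor offers 39 and keeps 60 − 39 = 21.
So by rejecting in round 1, the contractor gets 21 next round, worth 0.65 × 21 = 13.65 now.
Offer 19 ≥ 13.65, so the contractor accepts.

Accept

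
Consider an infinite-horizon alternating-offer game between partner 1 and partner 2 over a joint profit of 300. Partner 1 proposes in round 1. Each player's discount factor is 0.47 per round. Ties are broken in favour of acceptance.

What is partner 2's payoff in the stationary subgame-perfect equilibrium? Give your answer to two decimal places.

Let x be partner 1's share when partner 1 proposes and y be partner 2's share when partner 2 proposes.
Partner 2 accepts iff offered ≥ 0.47·y, so x = 300 − 0.47y. Symmetrically y = 300 − 0.47x.
Substituting: x = 300 − 0.47(300 − 0.47x), giving x(1 − 0.47·0.47) = 300(1 − 0.47).
So x = 300 × 0.53 / 0.7791 ≈ 204.0816, and partner 2 receives 300 − x ≈ 95.9184.

95.92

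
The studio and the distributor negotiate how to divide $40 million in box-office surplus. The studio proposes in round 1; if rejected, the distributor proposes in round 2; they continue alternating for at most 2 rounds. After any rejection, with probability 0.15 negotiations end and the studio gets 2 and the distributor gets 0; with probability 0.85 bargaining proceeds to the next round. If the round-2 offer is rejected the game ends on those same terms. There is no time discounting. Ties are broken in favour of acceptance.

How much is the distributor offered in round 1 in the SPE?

32.3

By backward induction:
Round 2 (the distributor proposes): the studio gets 2 if talks fail, so the distributor offers 2 and keeps 38.
Round 1 (the studio proposes): rejecting gives the distributor an expected 0.85 × 38 = 32.3. The studio offers 32.3 and keeps 40 − 32.3 = 7.7.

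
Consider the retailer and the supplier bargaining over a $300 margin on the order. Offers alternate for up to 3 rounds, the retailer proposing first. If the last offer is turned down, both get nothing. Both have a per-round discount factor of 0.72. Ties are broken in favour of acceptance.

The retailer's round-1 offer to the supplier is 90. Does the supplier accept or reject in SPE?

Accept

Round 3 (the retailer proposes): the supplier will accept anything ≥ 0, so the retailer offers 0 and keeps 300.
Round 2 (the supplier proposes): the retailer can get 300 next round, worth 0.72 × 300 = 216 now; the supplier offers that and keeps 84.
So by rejecting in round 1, the supplier gets 84 next round, worth 0.72 × 84 = 60.48 now.
Offer 90 ≥ 60.48, so the supplier accepts.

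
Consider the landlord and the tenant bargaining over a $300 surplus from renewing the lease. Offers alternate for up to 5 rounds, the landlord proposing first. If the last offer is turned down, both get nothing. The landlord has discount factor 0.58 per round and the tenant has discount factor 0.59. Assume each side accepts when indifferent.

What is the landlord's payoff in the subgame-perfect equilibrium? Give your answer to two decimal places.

Round 5 (the landlord proposes): the tenant will accept anything ≥ 0, so the landlord offers 0 and keeps 300.
Round 4 (the tenant proposes): the landlord can get 300 next round, worth 0.58 × 300 = 174 now. The tenant offers 174 and keeps 300 − 174 = 126.
Round 3 (the landlord proposes): the tenant can get 126 next round, worth 0.59 × 126 = 74.34 now, so the landlord offers 74.34, keeping 225.66.
Round 2 (the tenant proposes): the landlord can get 225.66 next round, worth 0.58 × 225.66 = 130.8828 now. The tenant offers 130.8828 and keeps 300 − 130.8828 = 169.1172.
Round 1 (the landlord proposes): the tenant can get 169.1172 next round, worth 0.59 × 169.1172 = 99.779148 now. The landlord offers 99.779148 and keeps 300 − 99.779148 = 200.220852.

200.22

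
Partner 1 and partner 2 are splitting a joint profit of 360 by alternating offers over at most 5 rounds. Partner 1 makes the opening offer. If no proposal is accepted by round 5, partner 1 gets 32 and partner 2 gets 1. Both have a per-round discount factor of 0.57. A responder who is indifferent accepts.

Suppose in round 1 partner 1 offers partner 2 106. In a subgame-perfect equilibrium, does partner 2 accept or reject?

Reject

Round 5 (partner 1 proposes): partner 2 gets 1 if talks fail, so partner 1 offers 1 and keeps 359.
Round 4 (partner 2 proposes): partner 1 can get 359 next round, worth 0.57 × 359 = 204.63 now, so partner 2 offers 204.63, keeping 155.37.
Round 3 (partner 1 proposes): partner 2 can get 155.37 next round, worth 0.57 × 155.37 = 88.5609 now; partner 1 offers that and keeps 271.4391.
Round 2 (partner 2 proposes): partner 1 can get 271.4391 next round, worth 0.57 × 271.4391 = 154.720287 now; partner 2 offers that and keeps 205.279713.
So by rejecting in round 1, partner 2 gets 205.279713 next round, worth 0.57 × 205.279713 = 117.00943641 now.
Offer 106 < 117.00943641, so partner 2 rejects.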